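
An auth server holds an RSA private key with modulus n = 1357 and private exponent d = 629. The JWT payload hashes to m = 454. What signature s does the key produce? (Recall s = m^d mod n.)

930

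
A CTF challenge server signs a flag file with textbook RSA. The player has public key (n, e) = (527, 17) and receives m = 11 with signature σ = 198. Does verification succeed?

Squares mod 527: σ^1≡198, σ^2≡206, σ^4≡276, σ^8≡288, σ^16≡205
17 = 16 + 1, so σ^17 ≡ 205·198 ≡ 11 (mod 527)
Since 11 equals the digest 11, verification succeeds.

passes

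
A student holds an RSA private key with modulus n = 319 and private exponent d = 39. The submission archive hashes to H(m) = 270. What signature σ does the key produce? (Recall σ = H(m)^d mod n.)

167

(H(m))^2 ≡ 270^2 = 72900 ≡ 168
(H(m))^4 ≡ 168^2 = 28224 ≡ 152
(H(m))^8 ≡ 152^2 = 23104 ≡ 136
(H(m))^16 ≡ 136^2 = 18496 ≡ 313
(H(m))^32 ≡ 313^2 = 97969 ≡ 36
39 = 32 + 4 + 2 + 1, so (H(m))^39 ≡ 36·152·168·270 ≡ 167 (mod 319)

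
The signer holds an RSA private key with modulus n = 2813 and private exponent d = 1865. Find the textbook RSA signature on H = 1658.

1285

H^1865 mod 2813 = 1285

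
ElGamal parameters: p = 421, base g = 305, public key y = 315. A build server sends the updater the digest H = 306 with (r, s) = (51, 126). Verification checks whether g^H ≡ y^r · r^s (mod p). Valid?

no

Left side g^H mod p:
305^2 = 93025 ≡ 405
305^4 ≡ 405^2 = 164025 ≡ 256
305^8 ≡ 256^2 = 65536 ≡ 281
305^16 ≡ 281^2 = 78961 ≡ 234
305^32 ≡ 234^2 = 54756 ≡ 26
305^64 ≡ 26^2 = 676 ≡ 255
305^128 ≡ 255^2 = 65025 ≡ 191
305^256 ≡ 191^2 = 36481 ≡ 275
306 = 256 + 32 + 16 + 2, so 305^306 ≡ 275·26·234·405 ≡ 106 (mod 421)
Right side y^r · r^s mod p:
315^2 = 99225 ≡ 290
315^4 ≡ 290^2 = 84100 ≡ 321
315^8 ≡ 321^2 = 103041 ≡ 317
315^16 ≡ 317^2 = 100489 ≡ 291
315^32 ≡ 291^2 = 84681 ≡ 60
51 = 32 + 16 + 2 + 1, so 315^51 ≡ 60·291·290·315 ≡ 291 (mod 421)
51^2 = 2601 ≡ 75
51^4 ≡ 75^2 = 5625 ≡ 152
51^8 ≡ 152^2 = 23104 ≡ 370
51^16 ≡ 370^2 = 136900 ≡ 75
51^32 ≡ 75^2 = 5625 ≡ 152
51^64 ≡ 152^2 = 23104 ≡ 370
126 = 64 + 32 + 16 + 8 + 4 + 2, so 51^126 ≡ 370·152·75·370·152·75 ≡ 1 (mod 421)
291·1 = 291 ≡ 291 (mod 421)
106 ≠ 291, so verification fails.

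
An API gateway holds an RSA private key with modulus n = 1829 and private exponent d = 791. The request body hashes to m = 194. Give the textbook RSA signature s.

411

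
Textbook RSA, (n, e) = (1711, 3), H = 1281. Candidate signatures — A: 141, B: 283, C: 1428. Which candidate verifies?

B

Candidate A: Squares mod 1711: 141^1≡141, 141^2≡1060; 3 = 2 + 1, so 141^3 ≡ 1060·141 ≡ 603 (mod 1711)
Candidate B: Squares mod 1711: 283^1≡283, 283^2≡1383; 3 = 2 + 1, so 283^3 ≡ 1383·283 ≡ 1281 (mod 1711)
  → matches H = 1281
Candidate C: Squares mod 1711: 1428^1≡1428, 1428^2≡1383; 3 = 2 + 1, so 1428^3 ≡ 1383·1428 ≡ 430 (mod 1711)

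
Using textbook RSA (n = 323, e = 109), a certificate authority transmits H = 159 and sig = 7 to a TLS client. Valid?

yes

sig^2 ≡ 7^2 = 49
sig^4 ≡ 49^2 = 2401 ≡ 140
sig^8 ≡ 140^2 = 19600 ≡ 220
sig^16 ≡ 220^2 = 48400 ≡ 273
sig^32 ≡ 273^2 = 74529 ≡ 239
sig^64 ≡ 239^2 = 57121 ≡ 273
109 = 64 + 32 + 8 + 4 + 1, so sig^109 ≡ 273·239·220·140·7 ≡ 159 (mod 323)
sig^109 mod 323 = 159 matches H.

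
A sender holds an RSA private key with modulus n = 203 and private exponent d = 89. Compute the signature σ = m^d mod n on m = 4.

9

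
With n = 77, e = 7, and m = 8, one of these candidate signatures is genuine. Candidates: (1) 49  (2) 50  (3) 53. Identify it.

2

Candidate 1: 49^7 mod 77 = 14
Candidate 2: 50^7 mod 77 = 8
  → matches m = 8
Candidate 3: 53^7 mod 77 = 4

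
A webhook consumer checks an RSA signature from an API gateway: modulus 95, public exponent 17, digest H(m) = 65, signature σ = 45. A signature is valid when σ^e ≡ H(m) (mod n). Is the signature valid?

invalid

σ^2 ≡ 45^2 = 2025 ≡ 30
σ^4 ≡ 30^2 = 900 ≡ 45
σ^8 ≡ 45^2 = 2025 ≡ 30
σ^16 ≡ 30^2 = 900 ≡ 45
17 = 16 + 1, so σ^17 ≡ 45·45 ≡ 30 (mod 95)
The recovered value 30 does not match the digest 65.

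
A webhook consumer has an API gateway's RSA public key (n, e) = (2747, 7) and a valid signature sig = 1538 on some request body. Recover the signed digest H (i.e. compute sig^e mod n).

1632

Squares mod 2747: sig^1≡1538, sig^2≡277, sig^4≡2560
7 = 4 + 2 + 1, so sig^7 ≡ 2560·277·1538 ≡ 1632 (mod 2747)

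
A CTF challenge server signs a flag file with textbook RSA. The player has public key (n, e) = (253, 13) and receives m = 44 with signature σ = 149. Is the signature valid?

σ^2 ≡ 149^2 = 22201 ≡ 190
σ^4 ≡ 190^2 = 36100 ≡ 174
σ^8 ≡ 174^2 = 30276 ≡ 169
13 = 8 + 4 + 1, so σ^13 ≡ 169·174·149 ≡ 40 (mod 253)
σ^13 mod 253 = 40, but m = 44.

invalid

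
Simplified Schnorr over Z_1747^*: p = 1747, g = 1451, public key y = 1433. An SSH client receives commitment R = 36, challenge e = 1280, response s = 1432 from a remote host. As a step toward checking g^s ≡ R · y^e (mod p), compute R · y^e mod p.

160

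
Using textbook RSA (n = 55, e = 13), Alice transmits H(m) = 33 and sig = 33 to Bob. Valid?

sig^2 ≡ 33^2 = 1089 ≡ 44
sig^4 ≡ 44^2 = 1936 ≡ 11
sig^8 ≡ 11^2 = 121 ≡ 11
13 = 8 + 4 + 1, so sig^13 ≡ 11·11·33 ≡ 33 (mod 55)
33 = H(m), so the signature checks out.

yes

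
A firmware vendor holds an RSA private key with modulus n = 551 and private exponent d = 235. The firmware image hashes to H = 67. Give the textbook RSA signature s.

428

H^235 mod 551 = 428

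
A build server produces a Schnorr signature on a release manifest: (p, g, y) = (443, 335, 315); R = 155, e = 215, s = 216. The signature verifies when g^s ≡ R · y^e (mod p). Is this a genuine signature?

forged

g^s mod p:
335^216 mod 443 = 285
R · y^e mod p:
315^215 mod 443 = 412
155·412 = 63860 ≡ 68 (mod 443)
285 ≠ 68; the check fails.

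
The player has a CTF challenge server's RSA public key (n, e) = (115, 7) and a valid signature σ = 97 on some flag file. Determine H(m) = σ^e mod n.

σ^2 ≡ 97^2 = 9409 ≡ 94
σ^4 ≡ 94^2 = 8836 ≡ 96
7 = 4 + 2 + 1, so σ^7 ≡ 96·94·97 ≡ 63 (mod 115)

63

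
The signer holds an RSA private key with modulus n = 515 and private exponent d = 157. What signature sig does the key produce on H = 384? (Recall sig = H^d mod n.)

254

Squares mod 515: H^1≡384, H^2≡166, H^4≡261, H^8≡141, H^16≡311, H^32≡416, H^64≡16, H^128≡256
157 = 128 + 16 + 8 + 4 + 1, so H^157 ≡ 256·311·141·261·384 ≡ 254 (mod 515)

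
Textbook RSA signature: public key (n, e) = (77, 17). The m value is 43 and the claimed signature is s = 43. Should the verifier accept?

accept

s^2 ≡ 43^2 = 1849 ≡ 1
s^4 ≡ 1^2 = 1
s^8 ≡ 1^2 = 1
s^16 ≡ 1^2 = 1
17 = 16 + 1, so s^17 ≡ 1·43 ≡ 43 (mod 77)
43 = m, so the signature checks out.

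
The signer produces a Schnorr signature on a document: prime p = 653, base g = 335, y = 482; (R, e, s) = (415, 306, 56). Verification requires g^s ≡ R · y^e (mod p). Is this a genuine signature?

forged

g^s mod p:
335^2 = 112225 ≡ 562
335^4 ≡ 562^2 = 315844 ≡ 445
335^8 ≡ 445^2 = 198025 ≡ 166
335^16 ≡ 166^2 = 27556 ≡ 130
335^32 ≡ 130^2 = 16900 ≡ 575
56 = 32 + 16 + 8, so 335^56 ≡ 575·130·166 ≡ 194 (mod 653)
R · y^e mod p:
482^2 = 232324 ≡ 509
482^4 ≡ 509^2 = 259081 ≡ 493
482^8 ≡ 493^2 = 243049 ≡ 133
482^16 ≡ 133^2 = 17689 ≡ 58
482^32 ≡ 58^2 = 3364 ≡ 99
482^64 ≡ 99^2 = 9801 ≡ 6
482^128 ≡ 6^2 = 36
482^256 ≡ 36^2 = 1296 ≡ 643
306 = 256 + 32 + 16 + 2, so 482^306 ≡ 643·99·58·509 ≡ 194 (mod 653)
415·194 = 80510 ≡ 191 (mod 653)
194 ≠ 191; the check fails.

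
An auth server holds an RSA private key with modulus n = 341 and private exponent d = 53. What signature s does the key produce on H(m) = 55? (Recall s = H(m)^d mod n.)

(H(m))^2 ≡ 55^2 = 3025 ≡ 297
(H(m))^4 ≡ 297^2 = 88209 ≡ 231
(H(m))^8 ≡ 231^2 = 53361 ≡ 165
(H(m))^16 ≡ 165^2 = 27225 ≡ 286
(H(m))^32 ≡ 286^2 = 81796 ≡ 297
53 = 32 + 16 + 4 + 1, so (H(m))^53 ≡ 297·286·231·55 ≡ 176 (mod 341)

176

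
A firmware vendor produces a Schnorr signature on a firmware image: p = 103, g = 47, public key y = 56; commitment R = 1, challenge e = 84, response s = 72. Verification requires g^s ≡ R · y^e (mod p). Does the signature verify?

verifies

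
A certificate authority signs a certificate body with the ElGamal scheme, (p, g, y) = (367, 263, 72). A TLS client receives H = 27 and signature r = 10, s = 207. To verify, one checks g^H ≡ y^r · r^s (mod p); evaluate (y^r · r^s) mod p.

125

72^10 mod 367 = 7
10^207 mod 367 = 280
y^r · r^s ≡ 7·280 = 1960 ≡ 125 (mod 367)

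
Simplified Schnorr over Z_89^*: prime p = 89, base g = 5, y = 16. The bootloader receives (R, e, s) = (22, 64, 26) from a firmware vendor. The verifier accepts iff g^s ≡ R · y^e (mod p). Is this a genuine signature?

g^s mod p:
5^2 = 25
5^4 ≡ 25^2 = 625 ≡ 2
5^8 ≡ 2^2 = 4
5^16 ≡ 4^2 = 16
26 = 16 + 8 + 2, so 5^26 ≡ 16·4·25 ≡ 87 (mod 89)
R · y^e mod p:
16^2 = 256 ≡ 78
16^4 ≡ 78^2 = 6084 ≡ 32
16^8 ≡ 32^2 = 1024 ≡ 45
16^16 ≡ 45^2 = 2025 ≡ 67
16^32 ≡ 67^2 = 4489 ≡ 39
16^64 ≡ 39^2 = 1521 ≡ 8
22·8 = 176 ≡ 87 (mod 89)
87 ≡ 87 (mod 89); signature holds.

genuine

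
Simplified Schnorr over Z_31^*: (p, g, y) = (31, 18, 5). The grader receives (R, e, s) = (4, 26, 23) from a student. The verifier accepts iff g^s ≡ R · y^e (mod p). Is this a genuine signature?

g^s mod p:
18^2 = 324 ≡ 14
18^4 ≡ 14^2 = 196 ≡ 10
18^8 ≡ 10^2 = 100 ≡ 7
18^16 ≡ 7^2 = 49 ≡ 18
23 = 16 + 4 + 2 + 1, so 18^23 ≡ 18·10·14·18 ≡ 7 (mod 31)
R · y^e mod p:
5^2 = 25
5^4 ≡ 25^2 = 625 ≡ 5
5^8 ≡ 5^2 = 25
5^16 ≡ 25^2 = 625 ≡ 5
26 = 16 + 8 + 2, so 5^26 ≡ 5·25·25 ≡ 25 (mod 31)
4·25 = 100 ≡ 7 (mod 31)
7 ≡ 7 (mod 31); signature holds.

genuine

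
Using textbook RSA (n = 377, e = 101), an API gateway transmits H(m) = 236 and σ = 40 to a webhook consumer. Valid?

σ^101 mod 377 = 235
σ^101 mod 377 = 235, but H(m) = 236.

no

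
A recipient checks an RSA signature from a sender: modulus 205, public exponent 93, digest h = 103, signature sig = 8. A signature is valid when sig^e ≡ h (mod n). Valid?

yes

sig^93 mod 205 = 103
103 = h, so the signature checks out.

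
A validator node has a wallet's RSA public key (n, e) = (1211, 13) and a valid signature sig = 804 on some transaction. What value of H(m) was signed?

sig^13 mod 1211 = 454

454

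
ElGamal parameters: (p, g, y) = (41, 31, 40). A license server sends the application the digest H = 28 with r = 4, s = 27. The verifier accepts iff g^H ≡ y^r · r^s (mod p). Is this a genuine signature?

Left side g^H mod p:
31^2 = 961 ≡ 18
31^4 ≡ 18^2 = 324 ≡ 37
31^8 ≡ 37^2 = 1369 ≡ 16
31^16 ≡ 16^2 = 256 ≡ 10
28 = 16 + 8 + 4, so 31^28 ≡ 10·16·37 ≡ 16 (mod 41)
Right side y^r · r^s mod p:
40^2 = 1600 ≡ 1
40^4 ≡ 1^2 = 1
4^2 = 16
4^4 ≡ 16^2 = 256 ≡ 10
4^8 ≡ 10^2 = 100 ≡ 18
4^16 ≡ 18^2 = 324 ≡ 37
27 = 16 + 8 + 2 + 1, so 4^27 ≡ 37·18·16·4 ≡ 25 (mod 41)
1·25 = 25 ≡ 25 (mod 41)
16 ≠ 25, so verification fails.

forged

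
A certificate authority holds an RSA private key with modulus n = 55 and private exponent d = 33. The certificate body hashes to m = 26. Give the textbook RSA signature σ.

m^2 ≡ 26^2 = 676 ≡ 16
m^4 ≡ 16^2 = 256 ≡ 36
m^8 ≡ 36^2 = 1296 ≡ 31
m^16 ≡ 31^2 = 961 ≡ 26
m^32 ≡ 26^2 = 676 ≡ 16
33 = 32 + 1, so m^33 ≡ 16·26 ≡ 31 (mod 55)

31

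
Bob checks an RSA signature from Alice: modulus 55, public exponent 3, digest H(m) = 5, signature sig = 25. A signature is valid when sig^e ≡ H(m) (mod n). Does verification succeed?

passes

Squares mod 55: sig^1≡25, sig^2≡20
3 = 2 + 1, so sig^3 ≡ 20·25 ≡ 5 (mod 55)
5 = H(m), so the signature checks out.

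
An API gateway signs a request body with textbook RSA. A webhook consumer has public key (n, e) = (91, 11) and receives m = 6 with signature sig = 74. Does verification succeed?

fails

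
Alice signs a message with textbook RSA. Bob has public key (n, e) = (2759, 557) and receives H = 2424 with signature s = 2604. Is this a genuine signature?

s^2 ≡ 2604^2 = 6780816 ≡ 1953
s^4 ≡ 1953^2 = 3814209 ≡ 1271
s^8 ≡ 1271^2 = 1615441 ≡ 1426
s^16 ≡ 1426^2 = 2033476 ≡ 93
s^32 ≡ 93^2 = 8649 ≡ 372
s^64 ≡ 372^2 = 138384 ≡ 434
s^128 ≡ 434^2 = 188356 ≡ 744
s^256 ≡ 744^2 = 553536 ≡ 1736
s^512 ≡ 1736^2 = 3013696 ≡ 868
557 = 512 + 32 + 8 + 4 + 1, so s^557 ≡ 868·372·1426·1271·2604 ≡ 2108 (mod 2759)
s^557 mod 2759 = 2108, but H = 2424.

forged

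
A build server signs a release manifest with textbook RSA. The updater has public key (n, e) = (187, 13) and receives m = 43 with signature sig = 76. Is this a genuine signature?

Squares mod 187: sig^1≡76, sig^2≡166, sig^4≡67, sig^8≡1
13 = 8 + 4 + 1, so sig^13 ≡ 1·67·76 ≡ 43 (mod 187)
sig^13 mod 187 = 43 matches m.

genuine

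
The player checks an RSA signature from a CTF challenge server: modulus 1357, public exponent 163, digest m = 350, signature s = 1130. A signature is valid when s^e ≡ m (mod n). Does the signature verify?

does not verify

s^163 mod 1357 = 1007
The recovered value 1007 does not match the digest 350.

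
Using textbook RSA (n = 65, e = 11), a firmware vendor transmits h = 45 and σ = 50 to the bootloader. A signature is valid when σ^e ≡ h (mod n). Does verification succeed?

passes

σ^2 ≡ 50^2 = 2500 ≡ 30
σ^4 ≡ 30^2 = 900 ≡ 55
σ^8 ≡ 55^2 = 3025 ≡ 35
11 = 8 + 2 + 1, so σ^11 ≡ 35·30·50 ≡ 45 (mod 65)
45 = h, so the signature checks out.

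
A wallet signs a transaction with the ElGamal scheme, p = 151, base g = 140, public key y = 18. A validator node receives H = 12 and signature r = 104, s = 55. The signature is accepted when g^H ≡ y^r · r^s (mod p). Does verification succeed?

fails

Left side g^H mod p:
Squares mod 151: 140^1≡140, 140^2≡121, 140^4≡145, 140^8≡36
12 = 8 + 4, so 140^12 ≡ 36·145 ≡ 86 (mod 151)
Right side y^r · r^s mod p:
Squares mod 151: 18^1≡18, 18^2≡22, 18^4≡31, 18^8≡55, 18^16≡5, 18^32≡25, 18^64≡21
104 = 64 + 32 + 8, so 18^104 ≡ 21·25·55 ≡ 34 (mod 151)
Squares mod 151: 104^1≡104, 104^2≡95, 104^4≡116, 104^8≡17, 104^16≡138, 104^32≡18
55 = 32 + 16 + 4 + 2 + 1, so 104^55 ≡ 18·138·116·95·104 ≡ 75 (mod 151)
34·75 = 2550 ≡ 134 (mod 151)
86 ≠ 134, so verification fails.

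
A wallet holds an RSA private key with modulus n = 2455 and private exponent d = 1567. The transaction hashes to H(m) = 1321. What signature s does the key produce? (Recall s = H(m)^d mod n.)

1431

(H(m))^2 ≡ 1321^2 = 1745041 ≡ 1991
(H(m))^4 ≡ 1991^2 = 3964081 ≡ 1711
(H(m))^8 ≡ 1711^2 = 2927521 ≡ 1161
(H(m))^16 ≡ 1161^2 = 1347921 ≡ 126
(H(m))^32 ≡ 126^2 = 15876 ≡ 1146
(H(m))^64 ≡ 1146^2 = 1313316 ≡ 2346
(H(m))^128 ≡ 2346^2 = 5503716 ≡ 2061
(H(m))^256 ≡ 2061^2 = 4247721 ≡ 571
(H(m))^512 ≡ 571^2 = 326041 ≡ 1981
(H(m))^1024 ≡ 1981^2 = 3924361 ≡ 1271
1567 = 1024 + 512 + 16 + 8 + 4 + 2 + 1, so (H(m))^1567 ≡ 1271·1981·126·1161·1711·1991·1321 ≡ 1431 (mod 2455)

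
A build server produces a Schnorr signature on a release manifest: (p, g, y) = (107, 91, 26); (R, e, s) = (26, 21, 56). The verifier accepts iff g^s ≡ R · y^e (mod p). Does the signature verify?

g^s mod p:
91^2 = 8281 ≡ 42
91^4 ≡ 42^2 = 1764 ≡ 52
91^8 ≡ 52^2 = 2704 ≡ 29
91^16 ≡ 29^2 = 841 ≡ 92
91^32 ≡ 92^2 = 8464 ≡ 11
56 = 32 + 16 + 8, so 91^56 ≡ 11·92·29 ≡ 30 (mod 107)
R · y^e mod p:
26^2 = 676 ≡ 34
26^4 ≡ 34^2 = 1156 ≡ 86
26^8 ≡ 86^2 = 7396 ≡ 13
26^16 ≡ 13^2 = 169 ≡ 62
21 = 16 + 4 + 1, so 26^21 ≡ 62·86·26 ≡ 67 (mod 107)
26·67 = 1742 ≡ 30 (mod 107)
30 ≡ 30 (mod 107); signature holds.

verifies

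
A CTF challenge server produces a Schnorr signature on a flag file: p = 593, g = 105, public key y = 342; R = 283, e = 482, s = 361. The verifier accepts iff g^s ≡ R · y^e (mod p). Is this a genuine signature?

g^s mod p:
105^2 = 11025 ≡ 351
105^4 ≡ 351^2 = 123201 ≡ 450
105^8 ≡ 450^2 = 202500 ≡ 287
105^16 ≡ 287^2 = 82369 ≡ 535
105^32 ≡ 535^2 = 286225 ≡ 399
105^64 ≡ 399^2 = 159201 ≡ 277
105^128 ≡ 277^2 = 76729 ≡ 232
105^256 ≡ 232^2 = 53824 ≡ 454
361 = 256 + 64 + 32 + 8 + 1, so 105^361 ≡ 454·277·399·287·105 ≡ 565 (mod 593)
R · y^e mod p:
342^2 = 116964 ≡ 143
342^4 ≡ 143^2 = 20449 ≡ 287
342^8 ≡ 287^2 = 82369 ≡ 535
342^16 ≡ 535^2 = 286225 ≡ 399
342^32 ≡ 399^2 = 159201 ≡ 277
342^64 ≡ 277^2 = 76729 ≡ 232
342^128 ≡ 232^2 = 53824 ≡ 454
342^256 ≡ 454^2 = 206116 ≡ 345
482 = 256 + 128 + 64 + 32 + 2, so 342^482 ≡ 345·454·232·277·143 ≡ 46 (mod 593)
283·46 = 13018 ≡ 565 (mod 593)
565 ≡ 565 (mod 593); signature holds.

genuine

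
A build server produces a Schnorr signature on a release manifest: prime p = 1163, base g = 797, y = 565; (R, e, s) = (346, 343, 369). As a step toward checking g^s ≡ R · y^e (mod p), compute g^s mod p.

260

Squares mod 1163: 797^1≡797, 797^2≡211, 797^4≡327, 797^8≡1096, 797^16≡1000, 797^32≡983, 797^64≡999, 797^128≡147, 797^256≡675
369 = 256 + 64 + 32 + 16 + 1, so 797^369 ≡ 675·999·983·1000·797 ≡ 260 (mod 1163)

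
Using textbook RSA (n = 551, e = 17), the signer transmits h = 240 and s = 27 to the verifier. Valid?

yes

s^17 mod 551 = 240
Since 240 equals the digest 240, verification succeeds.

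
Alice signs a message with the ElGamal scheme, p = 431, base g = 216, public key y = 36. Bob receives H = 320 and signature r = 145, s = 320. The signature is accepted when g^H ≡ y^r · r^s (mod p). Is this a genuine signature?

Left side g^H mod p:
216^2 = 46656 ≡ 108
216^4 ≡ 108^2 = 11664 ≡ 27
216^8 ≡ 27^2 = 729 ≡ 298
216^16 ≡ 298^2 = 88804 ≡ 18
216^32 ≡ 18^2 = 324
216^64 ≡ 324^2 = 104976 ≡ 243
216^128 ≡ 243^2 = 59049 ≡ 2
216^256 ≡ 2^2 = 4
320 = 256 + 64, so 216^320 ≡ 4·243 ≡ 110 (mod 431)
Right side y^r · r^s mod p:
36^2 = 1296 ≡ 3
36^4 ≡ 3^2 = 9
36^8 ≡ 9^2 = 81
36^16 ≡ 81^2 = 6561 ≡ 96
36^32 ≡ 96^2 = 9216 ≡ 165
36^64 ≡ 165^2 = 27225 ≡ 72
36^128 ≡ 72^2 = 5184 ≡ 12
145 = 128 + 16 + 1, so 36^145 ≡ 12·96·36 ≡ 96 (mod 431)
145^2 = 21025 ≡ 337
145^4 ≡ 337^2 = 113569 ≡ 216
145^8 ≡ 216^2 = 46656 ≡ 108
145^16 ≡ 108^2 = 11664 ≡ 27
145^32 ≡ 27^2 = 729 ≡ 298
145^64 ≡ 298^2 = 88804 ≡ 18
145^128 ≡ 18^2 = 324
145^256 ≡ 324^2 = 104976 ≡ 243
320 = 256 + 64, so 145^320 ≡ 243·18 ≡ 64 (mod 431)
96·64 = 6144 ≡ 110 (mod 431)
110 ≡ 110 (mod 431), so the signature is genuine.

genuine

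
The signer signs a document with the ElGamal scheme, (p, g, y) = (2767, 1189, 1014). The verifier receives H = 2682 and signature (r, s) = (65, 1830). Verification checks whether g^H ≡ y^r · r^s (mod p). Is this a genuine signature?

Left side g^H mod p:
1189^2 = 1413721 ≡ 2551
1189^4 ≡ 2551^2 = 6507601 ≡ 2384
1189^8 ≡ 2384^2 = 5683456 ≡ 38
1189^16 ≡ 38^2 = 1444
1189^32 ≡ 1444^2 = 2085136 ≡ 1585
1189^64 ≡ 1585^2 = 2512225 ≡ 2556
1189^128 ≡ 2556^2 = 6533136 ≡ 249
1189^256 ≡ 249^2 = 62001 ≡ 1127
1189^512 ≡ 1127^2 = 1270129 ≡ 76
1189^1024 ≡ 76^2 = 5776 ≡ 242
1189^2048 ≡ 242^2 = 58564 ≡ 457
2682 = 2048 + 512 + 64 + 32 + 16 + 8 + 2, so 1189^2682 ≡ 457·76·2556·1585·1444·38·2551 ≡ 2713 (mod 2767)
Right side y^r · r^s mod p:
1014^2 = 1028196 ≡ 1639
1014^4 ≡ 1639^2 = 2686321 ≡ 2331
1014^8 ≡ 2331^2 = 5433561 ≡ 1940
1014^16 ≡ 1940^2 = 3763600 ≡ 480
1014^32 ≡ 480^2 = 230400 ≡ 739
1014^64 ≡ 739^2 = 546121 ≡ 1022
65 = 64 + 1, so 1014^65 ≡ 1022·1014 ≡ 1450 (mod 2767)
65^2 = 4225 ≡ 1458
65^4 ≡ 1458^2 = 2125764 ≡ 708
65^8 ≡ 708^2 = 501264 ≡ 437
65^16 ≡ 437^2 = 190969 ≡ 46
65^32 ≡ 46^2 = 2116
65^64 ≡ 2116^2 = 4477456 ≡ 450
65^128 ≡ 450^2 = 202500 ≡ 509
65^256 ≡ 509^2 = 259081 ≡ 1750
65^512 ≡ 1750^2 = 3062500 ≡ 2198
65^1024 ≡ 2198^2 = 4831204 ≡ 22
1830 = 1024 + 512 + 256 + 32 + 4 + 2, so 65^1830 ≡ 22·2198·1750·2116·708·1458 ≡ 152 (mod 2767)
1450·152 = 220400 ≡ 1807 (mod 2767)
2713 ≠ 1807, so verification fails.

forged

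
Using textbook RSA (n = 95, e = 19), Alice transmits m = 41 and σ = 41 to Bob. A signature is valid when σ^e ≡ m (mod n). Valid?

σ^19 mod 95 = 41
41 = m, so the signature checks out.

yes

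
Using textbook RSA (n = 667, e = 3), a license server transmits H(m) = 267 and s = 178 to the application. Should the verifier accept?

accept

s^2 ≡ 178^2 = 31684 ≡ 335
3 = 2 + 1, so s^3 ≡ 335·178 ≡ 267 (mod 667)
267 = H(m), so the signature checks out.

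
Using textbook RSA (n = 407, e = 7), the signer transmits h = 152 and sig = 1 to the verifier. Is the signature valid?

invalid

sig^2 ≡ 1^2 = 1
sig^4 ≡ 1^2 = 1
7 = 4 + 2 + 1, so sig^7 ≡ 1·1·1 ≡ 1 (mod 407)
The recovered value 1 does not match the digest 152.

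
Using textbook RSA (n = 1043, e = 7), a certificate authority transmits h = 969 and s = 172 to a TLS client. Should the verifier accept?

s^2 ≡ 172^2 = 29584 ≡ 380
s^4 ≡ 380^2 = 144400 ≡ 466
7 = 4 + 2 + 1, so s^7 ≡ 466·380·172 ≡ 74 (mod 1043)
74 ≠ 969, so verification fails.

reject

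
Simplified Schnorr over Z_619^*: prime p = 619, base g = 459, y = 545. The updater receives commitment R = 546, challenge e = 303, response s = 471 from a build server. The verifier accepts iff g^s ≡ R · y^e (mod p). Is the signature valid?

g^s mod p:
Squares mod 619: 459^1≡459, 459^2≡221, 459^4≡559, 459^8≡505, 459^16≡616, 459^32≡9, 459^64≡81, 459^128≡371, 459^256≡223
471 = 256 + 128 + 64 + 16 + 4 + 2 + 1, so 459^471 ≡ 223·371·81·616·559·221·459 ≡ 71 (mod 619)
R · y^e mod p:
Squares mod 619: 545^1≡545, 545^2≡524, 545^4≡359, 545^8≡129, 545^16≡547, 545^32≡232, 545^64≡590, 545^128≡222, 545^256≡383
303 = 256 + 32 + 8 + 4 + 2 + 1, so 545^303 ≡ 383·232·129·359·524·545 ≡ 196 (mod 619)
546·196 = 107016 ≡ 548 (mod 619)
71 ≠ 548; the check fails.

invalid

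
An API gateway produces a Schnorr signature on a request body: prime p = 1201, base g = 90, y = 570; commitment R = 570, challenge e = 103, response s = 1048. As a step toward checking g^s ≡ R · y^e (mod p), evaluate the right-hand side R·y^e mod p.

570^103 mod 1201 = 570
R · y^e ≡ 570·570 = 324900 ≡ 630 (mod 1201)

630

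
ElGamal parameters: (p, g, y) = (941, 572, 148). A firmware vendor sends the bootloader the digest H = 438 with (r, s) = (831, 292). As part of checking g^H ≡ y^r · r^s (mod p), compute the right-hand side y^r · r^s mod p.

148^831 mod 941 = 903
831^292 mod 941 = 488
y^r · r^s ≡ 903·488 = 440664 ≡ 276 (mod 941)

276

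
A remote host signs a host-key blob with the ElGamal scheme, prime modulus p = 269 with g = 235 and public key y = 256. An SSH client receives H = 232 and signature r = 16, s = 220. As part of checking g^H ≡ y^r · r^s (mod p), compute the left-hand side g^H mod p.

235^232 mod 269 = 118

118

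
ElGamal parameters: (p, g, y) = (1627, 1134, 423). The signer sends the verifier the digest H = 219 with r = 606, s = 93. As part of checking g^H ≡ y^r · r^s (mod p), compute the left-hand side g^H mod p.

1178

1134^2 = 1285956 ≡ 626
1134^4 ≡ 626^2 = 391876 ≡ 1396
1134^8 ≡ 1396^2 = 1948816 ≡ 1297
1134^16 ≡ 1297^2 = 1682209 ≡ 1518
1134^32 ≡ 1518^2 = 2304324 ≡ 492
1134^64 ≡ 492^2 = 242064 ≡ 1268
1134^128 ≡ 1268^2 = 1607824 ≡ 348
219 = 128 + 64 + 16 + 8 + 2 + 1, so 1134^219 ≡ 348·1268·1518·1297·626·1134 ≡ 1178 (mod 1627)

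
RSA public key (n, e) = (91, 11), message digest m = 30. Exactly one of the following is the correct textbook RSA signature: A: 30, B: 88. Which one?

Candidate A: 30^2 = 900 ≡ 81; 30^4 ≡ 81^2 = 6561 ≡ 9; 30^8 ≡ 9^2 = 81; 11 = 8 + 2 + 1, so 30^11 ≡ 81·81·30 ≡ 88 (mod 91)
Candidate B: 88^2 = 7744 ≡ 9; 88^4 ≡ 9^2 = 81; 88^8 ≡ 81^2 = 6561 ≡ 9; 11 = 8 + 2 + 1, so 88^11 ≡ 9·9·88 ≡ 30 (mod 91)
  → matches m = 30

B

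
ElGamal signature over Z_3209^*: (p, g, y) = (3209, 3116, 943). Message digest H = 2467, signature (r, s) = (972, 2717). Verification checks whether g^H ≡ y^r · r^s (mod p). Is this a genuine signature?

Left side g^H mod p:
Squares mod 3209: 3116^1≡3116, 3116^2≡2231, 3116^4≡202, 3116^8≡2296, 3116^16≡2438, 3116^32≡776, 3116^64≡2093, 3116^128≡364, 3116^256≡927, 3116^512≡2526, 3116^1024≡1184, 3116^2048≡2732
2467 = 2048 + 256 + 128 + 32 + 2 + 1, so 3116^2467 ≡ 2732·927·364·776·2231·3116 ≡ 3144 (mod 3209)
Right side y^r · r^s mod p:
Squares mod 3209: 943^1≡943, 943^2≡356, 943^4≡1585, 943^8≡2787, 943^16≡1589, 943^32≡2647, 943^64≡1362, 943^128≡242, 943^256≡802, 943^512≡1404
972 = 512 + 256 + 128 + 64 + 8 + 4, so 943^972 ≡ 1404·802·242·1362·2787·1585 ≡ 797 (mod 3209)
Squares mod 3209: 972^1≡972, 972^2≡1338, 972^4≡2831, 972^8≡1688, 972^16≡2961, 972^32≡533, 972^64≡1697, 972^128≡1336, 972^256≡692, 972^512≡723, 972^1024≡2871, 972^2048≡1929
2717 = 2048 + 512 + 128 + 16 + 8 + 4 + 1, so 972^2717 ≡ 1929·723·1336·2961·1688·2831·972 ≡ 1331 (mod 3209)
797·1331 = 1060807 ≡ 1837 (mod 3209)
3144 ≠ 1837, so verification fails.

forged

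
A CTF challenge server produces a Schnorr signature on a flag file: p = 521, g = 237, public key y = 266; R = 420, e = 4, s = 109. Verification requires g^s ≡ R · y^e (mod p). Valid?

g^s mod p:
Squares mod 521: 237^1≡237, 237^2≡422, 237^4≡423, 237^8≡226, 237^16≡18, 237^32≡324, 237^64≡255
109 = 64 + 32 + 8 + 4 + 1, so 237^109 ≡ 255·324·226·423·237 ≡ 219 (mod 521)
R · y^e mod p:
Squares mod 521: 266^1≡266, 266^2≡421, 266^4≡101
266^4 ≡ 101 (mod 521)
420·101 = 42420 ≡ 219 (mod 521)
219 ≡ 219 (mod 521); signature holds.

yes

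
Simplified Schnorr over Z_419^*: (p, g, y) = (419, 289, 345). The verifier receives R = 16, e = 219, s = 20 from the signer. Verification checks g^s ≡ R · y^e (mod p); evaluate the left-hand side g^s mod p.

405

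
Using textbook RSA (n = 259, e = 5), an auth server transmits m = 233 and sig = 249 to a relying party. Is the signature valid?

sig^2 ≡ 249^2 = 62001 ≡ 100
sig^4 ≡ 100^2 = 10000 ≡ 158
5 = 4 + 1, so sig^5 ≡ 158·249 ≡ 233 (mod 259)
sig^5 mod 259 = 233 matches m.

valid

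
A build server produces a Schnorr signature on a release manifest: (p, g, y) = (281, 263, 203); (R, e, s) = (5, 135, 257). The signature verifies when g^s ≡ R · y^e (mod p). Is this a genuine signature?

forged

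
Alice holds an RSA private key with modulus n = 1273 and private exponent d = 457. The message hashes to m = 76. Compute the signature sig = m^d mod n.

399

m^2 ≡ 76^2 = 5776 ≡ 684
m^4 ≡ 684^2 = 467856 ≡ 665
m^8 ≡ 665^2 = 442225 ≡ 494
m^16 ≡ 494^2 = 244036 ≡ 893
m^32 ≡ 893^2 = 797449 ≡ 551
m^64 ≡ 551^2 = 303601 ≡ 627
m^128 ≡ 627^2 = 393129 ≡ 1045
m^256 ≡ 1045^2 = 1092025 ≡ 1064
457 = 256 + 128 + 64 + 8 + 1, so m^457 ≡ 1064·1045·627·494·76 ≡ 399 (mod 1273)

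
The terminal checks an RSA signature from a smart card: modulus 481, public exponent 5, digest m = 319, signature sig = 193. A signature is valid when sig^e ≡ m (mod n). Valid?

yes

sig^5 mod 481 = 319
319 = m, so the signature checks out.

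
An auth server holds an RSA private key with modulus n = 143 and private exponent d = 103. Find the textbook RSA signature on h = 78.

78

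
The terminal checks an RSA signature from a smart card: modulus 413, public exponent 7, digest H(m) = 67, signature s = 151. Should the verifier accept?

accept

s^2 ≡ 151^2 = 22801 ≡ 86
s^4 ≡ 86^2 = 7396 ≡ 375
7 = 4 + 2 + 1, so s^7 ≡ 375·86·151 ≡ 67 (mod 413)
67 = H(m), so the signature checks out.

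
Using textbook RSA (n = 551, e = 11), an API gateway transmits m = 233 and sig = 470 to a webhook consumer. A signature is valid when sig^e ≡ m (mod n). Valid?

no

sig^2 ≡ 470^2 = 220900 ≡ 500
sig^4 ≡ 500^2 = 250000 ≡ 397
sig^8 ≡ 397^2 = 157609 ≡ 23
11 = 8 + 2 + 1, so sig^11 ≡ 23·500·470 ≡ 241 (mod 551)
241 ≠ 233, so verification fails.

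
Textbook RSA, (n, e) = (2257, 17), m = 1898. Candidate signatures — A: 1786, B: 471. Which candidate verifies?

B

Candidate A: 1786^17 mod 2257 = 359
Candidate B: 471^17 mod 2257 = 1898
  → matches m = 1898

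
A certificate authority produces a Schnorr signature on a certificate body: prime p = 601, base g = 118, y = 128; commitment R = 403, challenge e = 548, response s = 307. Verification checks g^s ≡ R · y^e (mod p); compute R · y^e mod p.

171

128^2 = 16384 ≡ 157
128^4 ≡ 157^2 = 24649 ≡ 8
128^8 ≡ 8^2 = 64
128^16 ≡ 64^2 = 4096 ≡ 490
128^32 ≡ 490^2 = 240100 ≡ 301
128^64 ≡ 301^2 = 90601 ≡ 451
128^128 ≡ 451^2 = 203401 ≡ 263
128^256 ≡ 263^2 = 69169 ≡ 54
128^512 ≡ 54^2 = 2916 ≡ 512
548 = 512 + 32 + 4, so 128^548 ≡ 512·301·8 ≡ 245 (mod 601)
R · y^e ≡ 403·245 = 98735 ≡ 171 (mod 601)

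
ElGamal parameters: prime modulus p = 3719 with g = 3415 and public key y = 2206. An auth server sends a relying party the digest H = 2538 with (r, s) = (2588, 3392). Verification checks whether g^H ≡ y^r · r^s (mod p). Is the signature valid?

Left side g^H mod p:
3415^2 = 11662225 ≡ 3160
3415^4 ≡ 3160^2 = 9985600 ≡ 85
3415^8 ≡ 85^2 = 7225 ≡ 3506
3415^16 ≡ 3506^2 = 12292036 ≡ 741
3415^32 ≡ 741^2 = 549081 ≡ 2388
3415^64 ≡ 2388^2 = 5702544 ≡ 1317
3415^128 ≡ 1317^2 = 1734489 ≡ 1435
3415^256 ≡ 1435^2 = 2059225 ≡ 2618
3415^512 ≡ 2618^2 = 6853924 ≡ 3526
3415^1024 ≡ 3526^2 = 12432676 ≡ 59
3415^2048 ≡ 59^2 = 3481
2538 = 2048 + 256 + 128 + 64 + 32 + 8 + 2, so 3415^2538 ≡ 3481·2618·1435·1317·2388·3506·3160 ≡ 1138 (mod 3719)
Right side y^r · r^s mod p:
2206^2 = 4866436 ≡ 1984
2206^4 ≡ 1984^2 = 3936256 ≡ 1554
2206^8 ≡ 1554^2 = 2414916 ≡ 1285
2206^16 ≡ 1285^2 = 1651225 ≡ 3708
2206^32 ≡ 3708^2 = 13749264 ≡ 121
2206^64 ≡ 121^2 = 14641 ≡ 3484
2206^128 ≡ 3484^2 = 12138256 ≡ 3159
2206^256 ≡ 3159^2 = 9979281 ≡ 1204
2206^512 ≡ 1204^2 = 1449616 ≡ 2925
2206^1024 ≡ 2925^2 = 8555625 ≡ 1925
2206^2048 ≡ 1925^2 = 3705625 ≡ 1501
2588 = 2048 + 512 + 16 + 8 + 4, so 2206^2588 ≡ 1501·2925·3708·1285·1554 ≡ 618 (mod 3719)
2588^2 = 6697744 ≡ 3544
2588^4 ≡ 3544^2 = 12559936 ≡ 873
2588^8 ≡ 873^2 = 762129 ≡ 3453
2588^16 ≡ 3453^2 = 11923209 ≡ 95
2588^32 ≡ 95^2 = 9025 ≡ 1587
2588^64 ≡ 1587^2 = 2518569 ≡ 806
2588^128 ≡ 806^2 = 649636 ≡ 2530
2588^256 ≡ 2530^2 = 6400900 ≡ 501
2588^512 ≡ 501^2 = 251001 ≡ 1828
2588^1024 ≡ 1828^2 = 3341584 ≡ 1922
2588^2048 ≡ 1922^2 = 3694084 ≡ 1117
3392 = 2048 + 1024 + 256 + 64, so 2588^3392 ≡ 1117·1922·501·806 ≡ 2079 (mod 3719)
618·2079 = 1284822 ≡ 1767 (mod 3719)
1138 ≠ 1767, so verification fails.

invalid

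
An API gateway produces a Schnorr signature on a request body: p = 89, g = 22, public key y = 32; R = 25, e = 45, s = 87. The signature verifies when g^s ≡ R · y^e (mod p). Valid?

no

g^s mod p:
22^87 mod 89 = 85
R · y^e mod p:
32^45 mod 89 = 32
25·32 = 800 ≡ 88 (mod 89)
85 ≠ 88; the check fails.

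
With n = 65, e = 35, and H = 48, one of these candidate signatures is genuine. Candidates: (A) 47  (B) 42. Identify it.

B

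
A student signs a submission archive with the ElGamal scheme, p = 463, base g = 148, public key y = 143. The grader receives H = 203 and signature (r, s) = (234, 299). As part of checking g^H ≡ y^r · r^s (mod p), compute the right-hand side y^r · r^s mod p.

284

Squares mod 463: 143^1≡143, 143^2≡77, 143^4≡373, 143^8≡229, 143^16≡122, 143^32≡68, 143^64≡457, 143^128≡36
234 = 128 + 64 + 32 + 8 + 2, so 143^234 ≡ 36·457·68·229·77 ≡ 362 (mod 463)
Squares mod 463: 234^1≡234, 234^2≡122, 234^4≡68, 234^8≡457, 234^16≡36, 234^32≡370, 234^64≡315, 234^128≡143, 234^256≡77
299 = 256 + 32 + 8 + 2 + 1, so 234^299 ≡ 77·370·457·122·234 ≡ 341 (mod 463)
y^r · r^s ≡ 362·341 = 123442 ≡ 284 (mod 463)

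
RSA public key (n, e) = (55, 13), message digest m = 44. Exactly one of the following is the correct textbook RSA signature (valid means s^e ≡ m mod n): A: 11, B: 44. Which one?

Candidate A: Squares mod 55: 11^1≡11, 11^2≡11, 11^4≡11, 11^8≡11; 13 = 8 + 4 + 1, so 11^13 ≡ 11·11·11 ≡ 11 (mod 55)
Candidate B: Squares mod 55: 44^1≡44, 44^2≡11, 44^4≡11, 44^8≡11; 13 = 8 + 4 + 1, so 44^13 ≡ 11·11·44 ≡ 44 (mod 55)
  → matches m = 44

B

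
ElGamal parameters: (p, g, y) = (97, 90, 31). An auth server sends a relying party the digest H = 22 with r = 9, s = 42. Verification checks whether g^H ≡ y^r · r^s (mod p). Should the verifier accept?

Left side g^H mod p:
Squares mod 97: 90^1≡90, 90^2≡49, 90^4≡73, 90^8≡91, 90^16≡36
22 = 16 + 4 + 2, so 90^22 ≡ 36·73·49 ≡ 53 (mod 97)
Right side y^r · r^s mod p:
Squares mod 97: 31^1≡31, 31^2≡88, 31^4≡81, 31^8≡62
9 = 8 + 1, so 31^9 ≡ 62·31 ≡ 79 (mod 97)
Squares mod 97: 9^1≡9, 9^2≡81, 9^4≡62, 9^8≡61, 9^16≡35, 9^32≡61
42 = 32 + 8 + 2, so 9^42 ≡ 61·61·81 ≡ 22 (mod 97)
79·22 = 1738 ≡ 89 (mod 97)
53 ≠ 89, so verification fails.

reject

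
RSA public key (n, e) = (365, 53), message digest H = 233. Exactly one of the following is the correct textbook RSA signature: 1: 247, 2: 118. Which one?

2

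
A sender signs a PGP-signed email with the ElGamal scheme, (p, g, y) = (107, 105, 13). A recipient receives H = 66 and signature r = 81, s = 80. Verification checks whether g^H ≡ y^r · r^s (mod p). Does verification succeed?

fails

Left side g^H mod p:
105^2 = 11025 ≡ 4
105^4 ≡ 4^2 = 16
105^8 ≡ 16^2 = 256 ≡ 42
105^16 ≡ 42^2 = 1764 ≡ 52
105^32 ≡ 52^2 = 2704 ≡ 29
105^64 ≡ 29^2 = 841 ≡ 92
66 = 64 + 2, so 105^66 ≡ 92·4 ≡ 47 (mod 107)
Right side y^r · r^s mod p:
13^2 = 169 ≡ 62
13^4 ≡ 62^2 = 3844 ≡ 99
13^8 ≡ 99^2 = 9801 ≡ 64
13^16 ≡ 64^2 = 4096 ≡ 30
13^32 ≡ 30^2 = 900 ≡ 44
13^64 ≡ 44^2 = 1936 ≡ 10
81 = 64 + 16 + 1, so 13^81 ≡ 10·30·13 ≡ 48 (mod 107)
81^2 = 6561 ≡ 34
81^4 ≡ 34^2 = 1156 ≡ 86
81^8 ≡ 86^2 = 7396 ≡ 13
81^16 ≡ 13^2 = 169 ≡ 62
81^32 ≡ 62^2 = 3844 ≡ 99
81^64 ≡ 99^2 = 9801 ≡ 64
80 = 64 + 16, so 81^80 ≡ 64·62 ≡ 9 (mod 107)
48·9 = 432 ≡ 4 (mod 107)
47 ≠ 4, so verification fails.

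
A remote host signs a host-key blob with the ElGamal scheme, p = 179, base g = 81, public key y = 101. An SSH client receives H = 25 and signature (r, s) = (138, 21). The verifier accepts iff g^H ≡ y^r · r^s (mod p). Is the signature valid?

valid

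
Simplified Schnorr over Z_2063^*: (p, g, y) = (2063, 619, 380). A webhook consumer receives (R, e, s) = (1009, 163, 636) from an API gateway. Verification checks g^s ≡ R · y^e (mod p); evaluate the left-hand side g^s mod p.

619^2 = 383161 ≡ 1506
619^4 ≡ 1506^2 = 2268036 ≡ 799
619^8 ≡ 799^2 = 638401 ≡ 934
619^16 ≡ 934^2 = 872356 ≡ 1770
619^32 ≡ 1770^2 = 3132900 ≡ 1266
619^64 ≡ 1266^2 = 1602756 ≡ 1868
619^128 ≡ 1868^2 = 3489424 ≡ 891
619^256 ≡ 891^2 = 793881 ≡ 1689
619^512 ≡ 1689^2 = 2852721 ≡ 1655
636 = 512 + 64 + 32 + 16 + 8 + 4, so 619^636 ≡ 1655·1868·1266·1770·934·799 ≡ 379 (mod 2063)

379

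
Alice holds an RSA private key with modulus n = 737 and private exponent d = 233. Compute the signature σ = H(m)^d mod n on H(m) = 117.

(H(m))^2 ≡ 117^2 = 13689 ≡ 423
(H(m))^4 ≡ 423^2 = 178929 ≡ 575
(H(m))^8 ≡ 575^2 = 330625 ≡ 449
(H(m))^16 ≡ 449^2 = 201601 ≡ 400
(H(m))^32 ≡ 400^2 = 160000 ≡ 71
(H(m))^64 ≡ 71^2 = 5041 ≡ 619
(H(m))^128 ≡ 619^2 = 383161 ≡ 658
233 = 128 + 64 + 32 + 8 + 1, so (H(m))^233 ≡ 658·619·71·449·117 ≡ 46 (mod 737)

46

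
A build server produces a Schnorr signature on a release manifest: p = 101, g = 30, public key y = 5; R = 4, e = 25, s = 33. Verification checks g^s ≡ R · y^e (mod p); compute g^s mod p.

Squares mod 101: 30^1≡30, 30^2≡92, 30^4≡81, 30^8≡97, 30^16≡16, 30^32≡54
33 = 32 + 1, so 30^33 ≡ 54·30 ≡ 4 (mod 101)

4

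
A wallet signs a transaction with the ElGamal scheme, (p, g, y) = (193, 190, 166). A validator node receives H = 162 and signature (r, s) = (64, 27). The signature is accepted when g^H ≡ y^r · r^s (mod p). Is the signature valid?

invalid

Left side g^H mod p:
190^2 = 36100 ≡ 9
190^4 ≡ 9^2 = 81
190^8 ≡ 81^2 = 6561 ≡ 192
190^16 ≡ 192^2 = 36864 ≡ 1
190^32 ≡ 1^2 = 1
190^64 ≡ 1^2 = 1
190^128 ≡ 1^2 = 1
162 = 128 + 32 + 2, so 190^162 ≡ 1·1·9 ≡ 9 (mod 193)
Right side y^r · r^s mod p:
166^2 = 27556 ≡ 150
166^4 ≡ 150^2 = 22500 ≡ 112
166^8 ≡ 112^2 = 12544 ≡ 192
166^16 ≡ 192^2 = 36864 ≡ 1
166^32 ≡ 1^2 = 1
166^64 ≡ 1^2 = 1
64^2 = 4096 ≡ 43
64^4 ≡ 43^2 = 1849 ≡ 112
64^8 ≡ 112^2 = 12544 ≡ 192
64^16 ≡ 192^2 = 36864 ≡ 1
27 = 16 + 8 + 2 + 1, so 64^27 ≡ 1·192·43·64 ≡ 143 (mod 193)
1·143 = 143 ≡ 143 (mod 193)
9 ≠ 143, so verification fails.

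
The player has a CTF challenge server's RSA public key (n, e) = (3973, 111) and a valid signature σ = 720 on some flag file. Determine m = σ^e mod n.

3242

σ^2 ≡ 720^2 = 518400 ≡ 1910
σ^4 ≡ 1910^2 = 3648100 ≡ 886
σ^8 ≡ 886^2 = 784996 ≡ 2315
σ^16 ≡ 2315^2 = 5359225 ≡ 3621
σ^32 ≡ 3621^2 = 13111641 ≡ 741
σ^64 ≡ 741^2 = 549081 ≡ 807
111 = 64 + 32 + 8 + 4 + 2 + 1, so σ^111 ≡ 807·741·2315·886·1910·720 ≡ 3242 (mod 3973)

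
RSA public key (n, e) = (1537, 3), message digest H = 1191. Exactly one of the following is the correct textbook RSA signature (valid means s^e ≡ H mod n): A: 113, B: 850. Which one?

A

Candidate A: Squares mod 1537: 113^1≡113, 113^2≡473; 3 = 2 + 1, so 113^3 ≡ 473·113 ≡ 1191 (mod 1537)
  → matches H = 1191
Candidate B: Squares mod 1537: 850^1≡850, 850^2≡110; 3 = 2 + 1, so 850^3 ≡ 110·850 ≡ 1280 (mod 1537)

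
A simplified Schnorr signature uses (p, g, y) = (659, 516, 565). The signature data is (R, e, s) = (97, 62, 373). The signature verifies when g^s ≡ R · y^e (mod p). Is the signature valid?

g^s mod p:
516^2 = 266256 ≡ 20
516^4 ≡ 20^2 = 400
516^8 ≡ 400^2 = 160000 ≡ 522
516^16 ≡ 522^2 = 272484 ≡ 317
516^32 ≡ 317^2 = 100489 ≡ 321
516^64 ≡ 321^2 = 103041 ≡ 237
516^128 ≡ 237^2 = 56169 ≡ 154
516^256 ≡ 154^2 = 23716 ≡ 651
373 = 256 + 64 + 32 + 16 + 4 + 1, so 516^373 ≡ 651·237·321·317·400·516 ≡ 113 (mod 659)
R · y^e mod p:
565^2 = 319225 ≡ 269
565^4 ≡ 269^2 = 72361 ≡ 530
565^8 ≡ 530^2 = 280900 ≡ 166
565^16 ≡ 166^2 = 27556 ≡ 537
565^32 ≡ 537^2 = 288369 ≡ 386
62 = 32 + 16 + 8 + 4 + 2, so 565^62 ≡ 386·537·166·530·269 ≡ 402 (mod 659)
97·402 = 38994 ≡ 113 (mod 659)
113 ≡ 113 (mod 659); signature holds.

valid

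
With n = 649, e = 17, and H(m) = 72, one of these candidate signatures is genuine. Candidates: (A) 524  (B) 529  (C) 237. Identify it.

A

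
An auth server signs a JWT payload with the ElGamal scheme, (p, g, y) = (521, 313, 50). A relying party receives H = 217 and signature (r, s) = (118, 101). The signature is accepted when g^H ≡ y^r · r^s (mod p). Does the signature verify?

Left side g^H mod p:
Squares mod 521: 313^1≡313, 313^2≡21, 313^4≡441, 313^8≡148, 313^16≡22, 313^32≡484, 313^64≡327, 313^128≡124
217 = 128 + 64 + 16 + 8 + 1, so 313^217 ≡ 124·327·22·148·313 ≡ 9 (mod 521)
Right side y^r · r^s mod p:
Squares mod 521: 50^1≡50, 50^2≡416, 50^4≡84, 50^8≡283, 50^16≡376, 50^32≡185, 50^64≡360
118 = 64 + 32 + 16 + 4 + 2, so 50^118 ≡ 360·185·376·84·416 ≡ 94 (mod 521)
Squares mod 521: 118^1≡118, 118^2≡378, 118^4≡130, 118^8≡228, 118^16≡405, 118^32≡431, 118^64≡285
101 = 64 + 32 + 4 + 1, so 118^101 ≡ 285·431·130·118 ≡ 183 (mod 521)
94·183 = 17202 ≡ 9 (mod 521)
9 ≡ 9 (mod 521), so the signature is genuine.

verifies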